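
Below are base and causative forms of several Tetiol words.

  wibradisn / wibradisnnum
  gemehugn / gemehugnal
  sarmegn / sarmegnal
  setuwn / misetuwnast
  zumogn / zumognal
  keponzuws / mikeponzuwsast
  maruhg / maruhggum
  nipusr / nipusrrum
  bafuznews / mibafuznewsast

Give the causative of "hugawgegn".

hugawgegnal

"hugawgegn" has second-to-last letter 'g'. The stems whose second-to-last letter is 'g' (sarmegn → sarmegnal, zumogn → zumognal, gemehugn → gemehugnal) add -al.
So hugawgegn → hugawgegnal.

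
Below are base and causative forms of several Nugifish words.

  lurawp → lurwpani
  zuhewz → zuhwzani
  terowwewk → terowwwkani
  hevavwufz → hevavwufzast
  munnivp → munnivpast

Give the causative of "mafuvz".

"mafuvz" has second-to-last letter 'v'. The one such stem in the data (munnivp → munnivpast) adds -ast, so the same rule applies.
The other pattern: stems whose second-to-last letter is 'w' delete the last vowel and add -ani.
So mafuvz → mafuvzast.

mafuvzast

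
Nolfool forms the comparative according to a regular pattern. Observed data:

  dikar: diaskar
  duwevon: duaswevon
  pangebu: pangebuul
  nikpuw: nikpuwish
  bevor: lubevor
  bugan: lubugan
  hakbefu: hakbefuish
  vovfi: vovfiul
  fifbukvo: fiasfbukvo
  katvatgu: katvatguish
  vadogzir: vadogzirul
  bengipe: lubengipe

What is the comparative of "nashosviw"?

nashosviwish

vadogzir and dikar both end in -r yet inflect differently (vadogzirul, diaskar), so the final letter is not what conditions the rule; the first letter is.
"nashosviw" begins with n-. The one such stem in the data (nikpuw → nikpuwish) adds -ish, so the same rule applies.
The other patterns: stems beginning with p- or v- add -ul; stems beginning with d- or f- insert -as- after the first vowel; stems beginning with b- add the prefix lu-.
So nashosviw → nashosviwish.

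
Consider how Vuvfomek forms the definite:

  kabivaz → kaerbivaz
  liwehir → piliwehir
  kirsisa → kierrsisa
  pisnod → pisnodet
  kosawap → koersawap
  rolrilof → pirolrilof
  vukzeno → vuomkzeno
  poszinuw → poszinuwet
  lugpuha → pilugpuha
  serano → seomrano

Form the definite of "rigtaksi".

kirsisa and lugpuha both end in -a yet inflect differently (kierrsisa, pilugpuha), so the final letter is not what conditions the rule; the first letter is.
"rigtaksi" begins with r-. The one such stem in the data (rolrilof → pirolrilof) adds the prefix pi-, so the same rule applies.
So rigtaksi → pirigtaksi.

pirigtaksi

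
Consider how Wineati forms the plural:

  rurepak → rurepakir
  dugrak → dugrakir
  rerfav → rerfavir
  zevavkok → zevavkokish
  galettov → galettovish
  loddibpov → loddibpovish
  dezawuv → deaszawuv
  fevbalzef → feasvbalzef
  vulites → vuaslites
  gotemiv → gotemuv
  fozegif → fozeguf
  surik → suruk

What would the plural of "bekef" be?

beaskef

"bekef" has last vowel 'e'. The stems whose last vowel is 'e' (fevbalzef → feasvbalzef, vulites → vuaslites) insert -as- after the first vowel.
The other patterns: stems whose last vowel is 'a' add -ir; stems whose last vowel is 'o' add -ish; stems whose last vowel is 'i' change the last vowel to 'u'.
So bekef → beaskef.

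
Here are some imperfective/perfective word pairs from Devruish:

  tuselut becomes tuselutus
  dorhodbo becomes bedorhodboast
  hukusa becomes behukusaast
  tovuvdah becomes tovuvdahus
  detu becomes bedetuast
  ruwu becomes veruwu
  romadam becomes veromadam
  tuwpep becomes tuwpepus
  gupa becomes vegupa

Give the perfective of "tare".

detu and ruwu both end in -u yet inflect differently (bedetuast, veruwu), so the final letter is not what conditions the rule; the first letter is.
"tare" begins with t-. The stems beginning with t- (tuselut → tuselutus, tuwpep → tuwpepus, tovuvdah → tovuvdahus) add -us.
The other patterns: stems beginning with d- or h- add be- … -ast around the stem; stems beginning with g- or r- add the prefix ve-.
So tare → tareus.

tareus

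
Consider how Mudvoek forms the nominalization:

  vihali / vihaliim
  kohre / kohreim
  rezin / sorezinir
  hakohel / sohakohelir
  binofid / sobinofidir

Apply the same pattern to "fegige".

"fegige" ends in a vowel. The stems ending in a vowel (vihali → vihaliim, kohre → kohreim) add -im.
So fegige → fegigeim.

fegigeim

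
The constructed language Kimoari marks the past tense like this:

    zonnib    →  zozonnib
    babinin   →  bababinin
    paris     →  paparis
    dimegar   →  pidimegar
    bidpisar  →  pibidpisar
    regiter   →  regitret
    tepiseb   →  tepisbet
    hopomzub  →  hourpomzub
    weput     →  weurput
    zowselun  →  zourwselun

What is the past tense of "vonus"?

vournus

dimegar and regiter both end in -r yet inflect differently (pidimegar, regitret), so the final letter is not what conditions the rule; the last vowel is.
"vonus" has last vowel 'u'. The stems whose last vowel is 'u' (hopomzub → hourpomzub, weput → weurput, zowselun → zourwselun) insert -ur- after the first vowel.
The other patterns: stems whose last vowel is 'i' repeat the first consonant+vowel as a prefix; stems whose last vowel is 'a' add the prefix pi-; stems whose last vowel is 'e' delete the last vowel and add -et.
So vonus → vournus.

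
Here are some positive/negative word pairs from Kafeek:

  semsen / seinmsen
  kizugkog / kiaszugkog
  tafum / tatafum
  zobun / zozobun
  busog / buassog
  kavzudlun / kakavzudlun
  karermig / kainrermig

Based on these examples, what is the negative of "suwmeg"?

"suwmeg" has last vowel 'e'. The one such stem in the data (semsen → seinmsen) inserts -in- after the first vowel (as does karermig), so the same rule applies.
So suwmeg → suinwmeg.

suinwmeg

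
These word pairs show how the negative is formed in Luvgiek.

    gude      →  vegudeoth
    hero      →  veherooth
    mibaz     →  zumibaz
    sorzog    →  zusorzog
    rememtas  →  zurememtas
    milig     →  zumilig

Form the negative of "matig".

hero and sorzog both have last vowel 'o' yet inflect differently (veherooth, zusorzog), so the last vowel is not what conditions the rule; whether the stem ends in a vowel or a consonant is.
"matig" ends in a consonant. The stems ending in a consonant (mibaz → zumibaz, sorzog → zusorzog, rememtas → zurememtas) add the prefix zu-.
So matig → zumatig.

zumatig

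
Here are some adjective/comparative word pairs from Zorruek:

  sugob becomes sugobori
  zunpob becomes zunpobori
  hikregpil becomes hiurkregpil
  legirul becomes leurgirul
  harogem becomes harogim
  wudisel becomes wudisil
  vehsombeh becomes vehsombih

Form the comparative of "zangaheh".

zangahih

hikregpil and wudisel both end in -l yet inflect differently (hiurkregpil, wudisil), so the final letter is not what conditions the rule; the last vowel is.
"zangaheh" has last vowel 'e'. The stems whose last vowel is 'e' (harogem → harogim, wudisel → wudisil, vehsombeh → vehsombih) change the last vowel to 'i'.
The other patterns: stems whose last vowel is 'o' add -ori; stems whose last vowel is 'i' or 'u' insert -ur- after the first vowel.
So zangaheh → zangahih.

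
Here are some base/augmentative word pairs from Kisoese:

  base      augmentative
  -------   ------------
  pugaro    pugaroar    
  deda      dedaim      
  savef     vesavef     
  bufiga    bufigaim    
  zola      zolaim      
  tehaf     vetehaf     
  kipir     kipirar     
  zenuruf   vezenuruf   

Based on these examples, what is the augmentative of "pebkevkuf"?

bufiga and tehaf both have last vowel 'a' yet inflect differently (bufigaim, vetehaf), so the last vowel is not what conditions the rule; the final letter is.
"pebkevkuf" ends in -f. The stems ending in -f (zenuruf → vezenuruf, tehaf → vetehaf, savef → vesavef) add the prefix ve-.
So pebkevkuf → vepebkevkuf.

vepebkevkuf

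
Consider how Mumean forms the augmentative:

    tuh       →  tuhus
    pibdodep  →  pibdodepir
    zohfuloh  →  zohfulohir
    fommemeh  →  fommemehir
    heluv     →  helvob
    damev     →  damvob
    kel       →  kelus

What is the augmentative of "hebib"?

tuh and fommemeh both end in -h yet inflect differently (tuhus, fommemehir), so the final letter is not what conditions the rule; the number of vowels is.
"hebib" has 2 vowels. The stems with 2 vowels (damev → damvob, heluv → helvob) delete the last vowel and add -ob.
The other patterns: stems with 1 vowel add -us; stems with 3 vowels add -ir.
So hebib → hebbob.

hebbob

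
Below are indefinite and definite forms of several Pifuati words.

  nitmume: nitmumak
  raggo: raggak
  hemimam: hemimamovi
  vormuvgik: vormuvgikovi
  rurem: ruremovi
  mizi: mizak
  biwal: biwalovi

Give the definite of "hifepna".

hifepnak

"hifepna" ends in a vowel. The stems ending in a vowel (nitmume → nitmumak, raggo → raggak, mizi → mizak) drop the final letter and add -ak.
The other pattern: stems ending in a consonant add -ovi.
So hifepna → hifepnak.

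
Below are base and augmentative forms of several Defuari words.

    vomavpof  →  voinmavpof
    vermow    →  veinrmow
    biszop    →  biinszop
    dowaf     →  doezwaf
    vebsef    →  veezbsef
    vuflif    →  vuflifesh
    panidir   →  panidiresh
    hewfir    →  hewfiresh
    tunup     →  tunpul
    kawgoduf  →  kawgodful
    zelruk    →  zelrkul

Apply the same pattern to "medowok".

meindowok

vomavpof and dowaf both end in -f yet inflect differently (voinmavpof, doezwaf), so the final letter is not what conditions the rule; the last vowel is.
"medowok" has last vowel 'o'. The stems whose last vowel is 'o' (vomavpof → voinmavpof, vermow → veinrmow, biszop → biinszop) insert -in- after the first vowel.
The other patterns: stems whose last vowel is 'a' or 'e' insert -ez- after the first vowel; stems whose last vowel is 'i' add -esh; stems whose last vowel is 'u' delete the last vowel and add -ul.
So medowok → meindowok.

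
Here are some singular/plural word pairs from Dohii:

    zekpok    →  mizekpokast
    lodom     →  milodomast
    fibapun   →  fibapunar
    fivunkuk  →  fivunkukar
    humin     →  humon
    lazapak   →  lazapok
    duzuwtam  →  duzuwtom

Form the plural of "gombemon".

migombemonast

"gombemon" has last vowel 'o'. The stems whose last vowel is 'o' (zekpok → mizekpokast, lodom → milodomast) add mi- … -ast around the stem.
The other patterns: stems whose last vowel is 'u' add -ar; stems whose last vowel is 'a' or 'i' change the last vowel to 'o'.
So gombemon → migombemonast.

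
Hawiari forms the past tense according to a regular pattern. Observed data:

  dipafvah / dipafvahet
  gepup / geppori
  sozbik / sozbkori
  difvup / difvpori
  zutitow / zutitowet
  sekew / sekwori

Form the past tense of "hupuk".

hupkori

"hupuk" has 2 vowels. The stems with 2 vowels (difvup → difvpori, gepup → geppori, sozbik → sozbkori) delete the last vowel and add -ori.
The other pattern: stems with 3 vowels add -et.
So hupuk → hupkori.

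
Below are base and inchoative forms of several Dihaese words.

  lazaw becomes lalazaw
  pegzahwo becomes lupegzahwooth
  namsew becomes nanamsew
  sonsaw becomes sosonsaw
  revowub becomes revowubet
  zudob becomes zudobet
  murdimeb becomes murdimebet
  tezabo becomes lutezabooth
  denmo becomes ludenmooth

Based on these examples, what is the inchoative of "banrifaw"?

zudob and tezabo both have last vowel 'o' yet inflect differently (zudobet, lutezabooth), so the last vowel is not what conditions the rule; the final letter is.
"banrifaw" ends in -w. The stems ending in -w (lazaw → lalazaw, namsew → nanamsew, sonsaw → sosonsaw) repeat the first consonant+vowel as a prefix.
The other patterns: stems ending in -b add -et; stems ending in -o add lu- … -oth around the stem.
So banrifaw → babanrifaw.

babanrifaw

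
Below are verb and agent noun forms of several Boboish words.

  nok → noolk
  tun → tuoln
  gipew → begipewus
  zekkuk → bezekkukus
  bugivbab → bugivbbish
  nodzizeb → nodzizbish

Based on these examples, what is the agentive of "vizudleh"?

"vizudleh" has 3 vowels. The stems with 3 vowels (bugivbab → bugivbbish, nodzizeb → nodzizbish) delete the last vowel and add -ish.
The other patterns: stems with 1 vowel insert -ol- after the first vowel; stems with 2 vowels add be- … -us around the stem.
So vizudleh → vizudlhish.

vizudlhish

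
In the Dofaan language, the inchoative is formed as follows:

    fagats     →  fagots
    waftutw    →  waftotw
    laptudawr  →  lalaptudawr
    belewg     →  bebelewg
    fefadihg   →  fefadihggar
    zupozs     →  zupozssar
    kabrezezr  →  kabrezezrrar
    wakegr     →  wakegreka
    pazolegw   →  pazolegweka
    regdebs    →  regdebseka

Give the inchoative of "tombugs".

tombugseka

belewg and fefadihg both end in -g yet inflect differently (bebelewg, fefadihggar), so the final letter is not what conditions the rule; the second-to-last letter is.
"tombugs" has second-to-last letter 'g'. The stems whose second-to-last letter is 'g' (wakegr → wakegreka, pazolegw → pazolegweka) add -eka.
The other patterns: stems whose second-to-last letter is 't' change the last vowel to 'o'; stems whose second-to-last letter is 'w' repeat the first consonant+vowel as a prefix; stems whose second-to-last letter is 'h' or 'z' double the final consonant and add -ar.
So tombugs → tombugseka.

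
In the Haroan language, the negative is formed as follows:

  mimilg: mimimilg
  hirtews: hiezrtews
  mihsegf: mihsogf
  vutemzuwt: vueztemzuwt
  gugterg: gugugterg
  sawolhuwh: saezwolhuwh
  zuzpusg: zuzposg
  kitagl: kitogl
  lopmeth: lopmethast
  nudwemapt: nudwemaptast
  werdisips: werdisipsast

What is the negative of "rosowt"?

roezsowt

nudwemapt and vutemzuwt both end in -t yet inflect differently (nudwemaptast, vueztemzuwt), so the final letter is not what conditions the rule; the second-to-last letter is.
"rosowt" has second-to-last letter 'w'. The stems whose second-to-last letter is 'w' (vutemzuwt → vueztemzuwt, sawolhuwh → saezwolhuwh, hirtews → hiezrtews) insert -ez- after the first vowel.
The other patterns: stems whose second-to-last letter is 'g' or 's' change the last vowel to 'o'; stems whose second-to-last letter is 'p' or 't' add -ast; stems whose second-to-last letter is 'l' or 'r' repeat the first consonant+vowel as a prefix.
So rosowt → roezsowt.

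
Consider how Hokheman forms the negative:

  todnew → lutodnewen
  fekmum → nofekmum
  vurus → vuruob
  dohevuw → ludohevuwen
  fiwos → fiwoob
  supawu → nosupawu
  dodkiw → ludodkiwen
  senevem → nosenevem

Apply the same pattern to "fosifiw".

"fosifiw" ends in -w. The stems ending in -w (dodkiw → ludodkiwen, dohevuw → ludohevuwen, todnew → lutodnewen) add lu- … -en around the stem.
The other patterns: stems ending in -s drop the final letter and add -ob; stems ending in -m or -u add the prefix no-.
So fosifiw → lufosifiwen.

lufosifiwen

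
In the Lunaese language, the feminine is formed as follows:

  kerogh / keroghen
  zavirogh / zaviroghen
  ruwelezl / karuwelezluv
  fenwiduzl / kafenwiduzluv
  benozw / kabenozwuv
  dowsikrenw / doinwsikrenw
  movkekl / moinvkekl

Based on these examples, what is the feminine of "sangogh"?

"sangogh" has second-to-last letter 'g'. The stems whose second-to-last letter is 'g' (kerogh → keroghen, zavirogh → zaviroghen) add -en.
So sangogh → sangoghen.

sangoghen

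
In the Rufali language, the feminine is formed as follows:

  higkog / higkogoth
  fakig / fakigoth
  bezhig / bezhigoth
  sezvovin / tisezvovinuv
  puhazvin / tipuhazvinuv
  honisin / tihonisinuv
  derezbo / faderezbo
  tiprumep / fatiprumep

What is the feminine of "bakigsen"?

tibakigsenuv

"bakigsen" ends in -n. The stems ending in -n (sezvovin → tisezvovinuv, puhazvin → tipuhazvinuv, honisin → tihonisinuv) add ti- … -uv around the stem.
The other patterns: stems ending in -g add -oth; stems ending in -o or -p add the prefix fa-.
So bakigsen → tibakigsenuv.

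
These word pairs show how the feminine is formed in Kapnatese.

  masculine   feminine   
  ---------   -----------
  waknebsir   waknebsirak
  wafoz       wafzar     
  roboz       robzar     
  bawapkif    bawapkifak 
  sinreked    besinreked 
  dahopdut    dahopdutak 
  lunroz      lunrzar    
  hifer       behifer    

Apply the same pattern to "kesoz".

keszar

hifer and waknebsir both end in -r yet inflect differently (behifer, waknebsirak), so the final letter is not what conditions the rule; the last vowel is.
"kesoz" has last vowel 'o'. The stems whose last vowel is 'o' (wafoz → wafzar, lunroz → lunrzar, roboz → robzar) delete the last vowel and add -ar.
The other patterns: stems whose last vowel is 'e' add the prefix be-; stems whose last vowel is 'i' or 'u' add -ak.
So kesoz → keszar.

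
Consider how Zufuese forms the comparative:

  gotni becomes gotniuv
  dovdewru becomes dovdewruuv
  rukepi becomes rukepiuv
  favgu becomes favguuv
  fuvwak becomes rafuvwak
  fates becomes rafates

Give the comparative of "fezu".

"fezu" ends in a vowel. The stems ending in a vowel (gotni → gotniuv, dovdewru → dovdewruuv, rukepi → rukepiuv) add -uv.
So fezu → fezuuv.

fezuuv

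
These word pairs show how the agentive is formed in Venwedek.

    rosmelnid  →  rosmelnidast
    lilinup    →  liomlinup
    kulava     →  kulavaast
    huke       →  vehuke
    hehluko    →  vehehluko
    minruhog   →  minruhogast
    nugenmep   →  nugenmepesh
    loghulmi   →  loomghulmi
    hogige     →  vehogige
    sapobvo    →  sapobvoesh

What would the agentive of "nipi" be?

nipiesh

lilinup and nugenmep both end in -p yet inflect differently (liomlinup, nugenmepesh), so the final letter is not what conditions the rule; the first letter is.
"nipi" begins with n-. The one such stem in the data (nugenmep → nugenmepesh) adds -esh, so the same rule applies.
So nipi → nipiesh.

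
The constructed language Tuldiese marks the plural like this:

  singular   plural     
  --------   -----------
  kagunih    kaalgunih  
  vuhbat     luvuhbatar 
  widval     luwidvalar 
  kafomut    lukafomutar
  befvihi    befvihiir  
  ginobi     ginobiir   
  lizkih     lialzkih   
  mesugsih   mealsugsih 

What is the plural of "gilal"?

ginobi and lizkih both have last vowel 'i' yet inflect differently (ginobiir, lialzkih), so the last vowel is not what conditions the rule; the final letter is.
"gilal" ends in -l. The one such stem in the data (widval → luwidvalar) adds lu- … -ar around the stem, so the same rule applies.
So gilal → lugilalar.

lugilalar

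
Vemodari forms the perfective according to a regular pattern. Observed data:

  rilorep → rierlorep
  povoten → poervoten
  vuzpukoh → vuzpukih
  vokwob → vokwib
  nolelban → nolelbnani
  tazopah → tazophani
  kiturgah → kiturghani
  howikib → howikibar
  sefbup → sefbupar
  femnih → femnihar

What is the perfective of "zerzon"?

"zerzon" has last vowel 'o'. The stems whose last vowel is 'o' (vuzpukoh → vuzpukih, vokwob → vokwib) change the last vowel to 'i'.
The other patterns: stems whose last vowel is 'e' insert -er- after the first vowel; stems whose last vowel is 'a' delete the last vowel and add -ani; stems whose last vowel is 'i' or 'u' add -ar.
So zerzon → zerzin.

zerzin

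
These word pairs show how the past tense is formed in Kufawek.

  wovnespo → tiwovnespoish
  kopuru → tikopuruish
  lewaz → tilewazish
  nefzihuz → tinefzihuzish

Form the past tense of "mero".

Every pair shown (wovnespo → tiwovnespoish, kopuru → tikopuruish, lewaz → tilewazish, …) follows the same rule: add ti- … -ish around the stem.
So mero → timeroish.

timeroish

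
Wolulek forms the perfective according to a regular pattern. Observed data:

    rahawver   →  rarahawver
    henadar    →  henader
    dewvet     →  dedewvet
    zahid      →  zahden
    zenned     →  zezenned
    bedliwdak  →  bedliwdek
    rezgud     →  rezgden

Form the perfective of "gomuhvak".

gomuhvek

henadar and rahawver both end in -r yet inflect differently (henader, rarahawver), so the final letter is not what conditions the rule; the last vowel is.
"gomuhvak" has last vowel 'a'. The stems whose last vowel is 'a' (bedliwdak → bedliwdek, henadar → henader) change the last vowel to 'e'.
The other patterns: stems whose last vowel is 'e' repeat the first consonant+vowel as a prefix; stems whose last vowel is 'i' or 'u' delete the last vowel and add -en.
So gomuhvak → gomuhvek.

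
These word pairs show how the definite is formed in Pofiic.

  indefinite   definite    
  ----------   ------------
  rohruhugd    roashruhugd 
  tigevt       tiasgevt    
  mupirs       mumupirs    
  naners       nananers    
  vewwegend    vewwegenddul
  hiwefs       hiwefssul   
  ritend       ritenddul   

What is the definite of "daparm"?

rohruhugd and vewwegend both end in -d yet inflect differently (roashruhugd, vewwegenddul), so the final letter is not what conditions the rule; the second-to-last letter is.
"daparm" has second-to-last letter 'r'. The stems whose second-to-last letter is 'r' (mupirs → mumupirs, naners → nananers) repeat the first consonant+vowel as a prefix.
The other patterns: stems whose second-to-last letter is 'g' or 'v' insert -as- after the first vowel; stems whose second-to-last letter is 'f' or 'n' double the final consonant and add -ul.
So daparm → dadaparm.

dadaparm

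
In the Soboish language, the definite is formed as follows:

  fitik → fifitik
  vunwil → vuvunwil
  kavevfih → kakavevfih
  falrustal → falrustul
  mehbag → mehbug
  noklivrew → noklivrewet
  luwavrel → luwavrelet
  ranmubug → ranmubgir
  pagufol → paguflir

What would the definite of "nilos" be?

nilsir

"nilos" has last vowel 'o'. The one such stem in the data (pagufol → paguflir) deletes the last vowel and adds -ir (as does ranmubug), so the same rule applies.
The other patterns: stems whose last vowel is 'i' repeat the first consonant+vowel as a prefix; stems whose last vowel is 'a' change the last vowel to 'u'; stems whose last vowel is 'e' add -et.
So nilos → nilsir.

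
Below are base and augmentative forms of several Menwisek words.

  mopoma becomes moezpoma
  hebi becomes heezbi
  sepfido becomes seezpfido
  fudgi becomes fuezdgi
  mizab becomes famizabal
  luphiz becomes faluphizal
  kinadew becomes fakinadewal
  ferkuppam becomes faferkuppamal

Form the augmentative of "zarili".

zaezrili

mopoma and mizab both have last vowel 'a' yet inflect differently (moezpoma, famizabal), so the last vowel is not what conditions the rule; whether the stem ends in a vowel or a consonant is.
"zarili" ends in a vowel. The stems ending in a vowel (mopoma → moezpoma, hebi → heezbi, sepfido → seezpfido) insert -ez- after the first vowel.
The other pattern: stems ending in a consonant add fa- … -al around the stem.
So zarili → zaezrili.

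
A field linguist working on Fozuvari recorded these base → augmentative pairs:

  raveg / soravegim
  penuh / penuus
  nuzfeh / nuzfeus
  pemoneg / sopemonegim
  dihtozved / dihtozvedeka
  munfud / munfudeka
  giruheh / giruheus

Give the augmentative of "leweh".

dihtozved and nuzfeh both have last vowel 'e' yet inflect differently (dihtozvedeka, nuzfeus), so the last vowel is not what conditions the rule; the final letter is.
"leweh" ends in -h. The stems ending in -h (nuzfeh → nuzfeus, giruheh → giruheus, penuh → penuus) drop the final letter and add -us.
The other patterns: stems ending in -d add -eka; stems ending in -g add so- … -im around the stem.
So leweh → leweus.

leweus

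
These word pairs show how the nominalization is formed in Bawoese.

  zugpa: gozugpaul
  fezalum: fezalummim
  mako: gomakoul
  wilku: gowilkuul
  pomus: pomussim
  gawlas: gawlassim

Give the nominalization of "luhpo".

goluhpoul

wilku and pomus both have last vowel 'u' yet inflect differently (gowilkuul, pomussim), so the last vowel is not what conditions the rule; whether the stem ends in a vowel or a consonant is.
"luhpo" ends in a vowel. The stems ending in a vowel (wilku → gowilkuul, zugpa → gozugpaul, mako → gomakoul) add go- … -ul around the stem.
So luhpo → goluhpoul.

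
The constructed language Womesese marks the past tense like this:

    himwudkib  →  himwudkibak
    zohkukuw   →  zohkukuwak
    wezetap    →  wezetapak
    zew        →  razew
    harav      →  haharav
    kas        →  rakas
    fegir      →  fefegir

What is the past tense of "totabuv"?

totabuvak

zew and zohkukuw both end in -w yet inflect differently (razew, zohkukuwak), so the final letter is not what conditions the rule; the number of vowels is.
"totabuv" has 3 vowels. The stems with 3 vowels (himwudkib → himwudkibak, zohkukuw → zohkukuwak, wezetap → wezetapak) add -ak.
So totabuv → totabuvak.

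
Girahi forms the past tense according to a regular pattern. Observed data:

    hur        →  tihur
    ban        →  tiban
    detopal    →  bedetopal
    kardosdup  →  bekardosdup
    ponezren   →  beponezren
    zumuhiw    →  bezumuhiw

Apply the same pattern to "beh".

tibeh

ban and ponezren both end in -n yet inflect differently (tiban, beponezren), so the final letter is not what conditions the rule; the number of vowels is.
"beh" has 1 vowel. The stems with 1 vowel (hur → tihur, ban → tiban) add the prefix ti-.
The other pattern: stems with 3 vowels add the prefix be-.
So beh → tibeh.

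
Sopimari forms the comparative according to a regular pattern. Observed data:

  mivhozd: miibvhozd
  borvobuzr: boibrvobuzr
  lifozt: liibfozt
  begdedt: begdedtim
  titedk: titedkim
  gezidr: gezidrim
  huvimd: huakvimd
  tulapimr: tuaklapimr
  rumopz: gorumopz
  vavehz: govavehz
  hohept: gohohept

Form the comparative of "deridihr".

goderidihr

lifozt and begdedt both end in -t yet inflect differently (liibfozt, begdedtim), so the final letter is not what conditions the rule; the second-to-last letter is.
"deridihr" has second-to-last letter 'h'. The one such stem in the data (vavehz → govavehz) adds the prefix go-, so the same rule applies.
So deridihr → goderidihr.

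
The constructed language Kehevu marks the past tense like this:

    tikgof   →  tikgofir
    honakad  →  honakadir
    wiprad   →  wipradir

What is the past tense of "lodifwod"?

Every pair shown (tikgof → tikgofir, honakad → honakadir, wiprad → wipradir) follows the same rule: add -ir.
So lodifwod → lodifwodir.

lodifwodir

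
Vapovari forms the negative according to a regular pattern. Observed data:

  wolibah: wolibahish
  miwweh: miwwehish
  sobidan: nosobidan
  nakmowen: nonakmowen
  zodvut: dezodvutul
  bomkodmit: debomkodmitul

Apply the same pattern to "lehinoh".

wolibah and sobidan both have last vowel 'a' yet inflect differently (wolibahish, nosobidan), so the last vowel is not what conditions the rule; the final letter is.
"lehinoh" ends in -h. The stems ending in -h (wolibah → wolibahish, miwweh → miwwehish) add -ish.
So lehinoh → lehinohish.

lehinohish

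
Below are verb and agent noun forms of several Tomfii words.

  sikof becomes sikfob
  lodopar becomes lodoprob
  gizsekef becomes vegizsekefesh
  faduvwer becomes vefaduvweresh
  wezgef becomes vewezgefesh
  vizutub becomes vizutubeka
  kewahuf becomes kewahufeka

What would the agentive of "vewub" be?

sikof and gizsekef both end in -f yet inflect differently (sikfob, vegizsekefesh), so the final letter is not what conditions the rule; the last vowel is.
"vewub" has last vowel 'u'. The stems whose last vowel is 'u' (vizutub → vizutubeka, kewahuf → kewahufeka) add -eka.
So vewub → vewubeka.

vewubeka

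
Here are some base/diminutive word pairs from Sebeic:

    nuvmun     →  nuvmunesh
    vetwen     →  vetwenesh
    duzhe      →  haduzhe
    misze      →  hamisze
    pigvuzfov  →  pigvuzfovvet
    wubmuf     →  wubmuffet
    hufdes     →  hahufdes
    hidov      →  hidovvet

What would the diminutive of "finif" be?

finiffet

vetwen and misze both have last vowel 'e' yet inflect differently (vetwenesh, hamisze), so the last vowel is not what conditions the rule; the final letter is.
"finif" ends in -f. The one such stem in the data (wubmuf → wubmuffet) doubles the final consonant and adds -et (as do pigvuzfov, hidov), so the same rule applies.
The other patterns: stems ending in -n add -esh; stems ending in -e or -s add the prefix ha-.
So finif → finiffet.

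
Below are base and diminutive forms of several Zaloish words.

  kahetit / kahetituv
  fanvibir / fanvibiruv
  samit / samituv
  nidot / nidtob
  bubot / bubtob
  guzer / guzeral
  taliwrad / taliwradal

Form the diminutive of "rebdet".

rebdetal

kahetit and nidot both end in -t yet inflect differently (kahetituv, nidtob), so the final letter is not what conditions the rule; the last vowel is.
"rebdet" has last vowel 'e'. The one such stem in the data (guzer → guzeral) adds -al, so the same rule applies.
So rebdet → rebdetal.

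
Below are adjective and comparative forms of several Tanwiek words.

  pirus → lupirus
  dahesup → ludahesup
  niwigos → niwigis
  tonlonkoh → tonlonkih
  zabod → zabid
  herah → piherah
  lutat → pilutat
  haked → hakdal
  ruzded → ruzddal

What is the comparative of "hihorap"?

pirus and niwigos both end in -s yet inflect differently (lupirus, niwigis), so the final letter is not what conditions the rule; the last vowel is.
"hihorap" has last vowel 'a'. The stems whose last vowel is 'a' (herah → piherah, lutat → pilutat) add the prefix pi-.
So hihorap → pihihorap.

pihihorap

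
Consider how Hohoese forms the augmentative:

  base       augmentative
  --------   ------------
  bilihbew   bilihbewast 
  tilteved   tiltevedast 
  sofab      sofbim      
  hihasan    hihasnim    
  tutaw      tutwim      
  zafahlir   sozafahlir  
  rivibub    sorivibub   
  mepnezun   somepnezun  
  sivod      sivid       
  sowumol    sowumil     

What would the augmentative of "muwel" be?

bilihbew and tutaw both end in -w yet inflect differently (bilihbewast, tutwim), so the final letter is not what conditions the rule; the last vowel is.
"muwel" has last vowel 'e'. The stems whose last vowel is 'e' (bilihbew → bilihbewast, tilteved → tiltevedast) add -ast.
The other patterns: stems whose last vowel is 'a' delete the last vowel and add -im; stems whose last vowel is 'i' or 'u' add the prefix so-; stems whose last vowel is 'o' change the last vowel to 'i'.
So muwel → muwelast.

muwelast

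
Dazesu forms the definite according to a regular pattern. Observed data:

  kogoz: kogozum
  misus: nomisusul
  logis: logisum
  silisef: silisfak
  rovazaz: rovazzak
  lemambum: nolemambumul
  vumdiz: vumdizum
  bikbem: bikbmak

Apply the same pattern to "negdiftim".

negdiftimum

"negdiftim" has last vowel 'i'. The stems whose last vowel is 'i' (vumdiz → vumdizum, logis → logisum) add -um.
So negdiftim → negdiftimum.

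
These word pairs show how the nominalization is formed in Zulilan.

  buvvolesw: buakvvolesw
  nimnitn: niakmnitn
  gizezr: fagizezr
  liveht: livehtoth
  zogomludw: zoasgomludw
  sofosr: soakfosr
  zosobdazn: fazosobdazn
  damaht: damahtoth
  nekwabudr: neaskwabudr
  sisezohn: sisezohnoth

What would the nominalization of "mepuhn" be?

mepuhnoth

"mepuhn" has second-to-last letter 'h'. The stems whose second-to-last letter is 'h' (damaht → damahtoth, sisezohn → sisezohnoth, liveht → livehtoth) add -oth.
The other patterns: stems whose second-to-last letter is 'd' insert -as- after the first vowel; stems whose second-to-last letter is 'z' add the prefix fa-; stems whose second-to-last letter is 's' or 't' insert -ak- after the first vowel.
So mepuhn → mepuhnoth.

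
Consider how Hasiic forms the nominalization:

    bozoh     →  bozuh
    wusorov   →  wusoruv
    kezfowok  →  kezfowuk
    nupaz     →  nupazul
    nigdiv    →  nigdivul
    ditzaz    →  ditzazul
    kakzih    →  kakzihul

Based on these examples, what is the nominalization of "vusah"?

"vusah" has last vowel 'a'. The stems whose last vowel is 'a' (nupaz → nupazul, ditzaz → ditzazul) add -ul.
So vusah → vusahul.

vusahul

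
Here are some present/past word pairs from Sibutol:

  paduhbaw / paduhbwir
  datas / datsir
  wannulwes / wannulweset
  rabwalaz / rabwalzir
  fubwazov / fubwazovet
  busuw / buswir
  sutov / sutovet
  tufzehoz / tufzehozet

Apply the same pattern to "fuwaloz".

fuwalozet

"fuwaloz" has last vowel 'o'. The stems whose last vowel is 'o' (tufzehoz → tufzehozet, sutov → sutovet, fubwazov → fubwazovet) add -et.
The other pattern: stems whose last vowel is 'a' or 'u' delete the last vowel and add -ir.
So fuwaloz → fuwalozet.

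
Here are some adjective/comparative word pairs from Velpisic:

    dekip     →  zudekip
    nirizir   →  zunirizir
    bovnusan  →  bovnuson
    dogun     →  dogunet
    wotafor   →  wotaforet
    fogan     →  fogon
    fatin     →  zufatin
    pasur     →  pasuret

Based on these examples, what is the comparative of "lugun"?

"lugun" has last vowel 'u'. The stems whose last vowel is 'u' (pasur → pasuret, dogun → dogunet) add -et.
The other patterns: stems whose last vowel is 'a' change the last vowel to 'o'; stems whose last vowel is 'i' add the prefix zu-.
So lugun → lugunet.

lugunet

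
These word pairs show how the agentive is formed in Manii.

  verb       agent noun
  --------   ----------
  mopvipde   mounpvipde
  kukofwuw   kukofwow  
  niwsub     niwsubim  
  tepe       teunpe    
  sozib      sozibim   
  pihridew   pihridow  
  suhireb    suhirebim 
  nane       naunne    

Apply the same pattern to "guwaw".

guwow

"guwaw" ends in -w. The stems ending in -w (pihridew → pihridow, kukofwuw → kukofwow) change the last vowel to 'o'.
The other patterns: stems ending in -b add -im; stems ending in -e insert -un- after the first vowel.
So guwaw → guwow.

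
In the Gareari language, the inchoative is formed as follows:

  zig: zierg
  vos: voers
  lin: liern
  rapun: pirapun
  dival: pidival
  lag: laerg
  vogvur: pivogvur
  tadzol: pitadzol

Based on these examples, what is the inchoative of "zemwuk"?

pizemwuk

lin and rapun both end in -n yet inflect differently (liern, pirapun), so the final letter is not what conditions the rule; the number of vowels is.
"zemwuk" has 2 vowels. The stems with 2 vowels (rapun → pirapun, dival → pidival, vogvur → pivogvur) add the prefix pi-.
The other pattern: stems with 1 vowel insert -er- after the first vowel.
So zemwuk → pizemwuk.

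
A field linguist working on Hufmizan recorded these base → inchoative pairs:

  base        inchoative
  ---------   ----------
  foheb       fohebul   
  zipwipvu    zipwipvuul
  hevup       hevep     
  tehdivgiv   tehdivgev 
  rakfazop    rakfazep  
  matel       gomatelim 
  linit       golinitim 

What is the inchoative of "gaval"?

gogavalim

"gaval" ends in -l. The one such stem in the data (matel → gomatelim) adds go- … -im around the stem, so the same rule applies.
The other patterns: stems ending in -b or -u add -ul; stems ending in -p or -v change the last vowel to 'e'.
So gaval → gogavalim.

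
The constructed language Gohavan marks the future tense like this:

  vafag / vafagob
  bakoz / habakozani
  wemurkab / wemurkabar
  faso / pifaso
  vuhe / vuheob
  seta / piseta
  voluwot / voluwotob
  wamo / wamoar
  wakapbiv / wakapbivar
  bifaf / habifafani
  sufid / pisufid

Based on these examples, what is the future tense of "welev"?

wamo and faso both end in -o yet inflect differently (wamoar, pifaso), so the final letter is not what conditions the rule; the first letter is.
"welev" begins with w-. The stems beginning with w- (wamo → wamoar, wakapbiv → wakapbivar, wemurkab → wemurkabar) add -ar.
The other patterns: stems beginning with v- add -ob; stems beginning with b- add ha- … -ani around the stem; stems beginning with f- or s- add the prefix pi-.
So welev → welevar.

welevar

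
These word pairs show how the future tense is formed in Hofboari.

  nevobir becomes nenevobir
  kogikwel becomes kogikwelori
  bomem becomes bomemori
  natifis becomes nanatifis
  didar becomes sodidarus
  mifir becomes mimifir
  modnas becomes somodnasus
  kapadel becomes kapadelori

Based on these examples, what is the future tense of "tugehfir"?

tutugehfir

"tugehfir" has last vowel 'i'. The stems whose last vowel is 'i' (nevobir → nenevobir, mifir → mimifir, natifis → nanatifis) repeat the first consonant+vowel as a prefix.
The other patterns: stems whose last vowel is 'e' add -ori; stems whose last vowel is 'a' add so- … -us around the stem.
So tugehfir → tutugehfir.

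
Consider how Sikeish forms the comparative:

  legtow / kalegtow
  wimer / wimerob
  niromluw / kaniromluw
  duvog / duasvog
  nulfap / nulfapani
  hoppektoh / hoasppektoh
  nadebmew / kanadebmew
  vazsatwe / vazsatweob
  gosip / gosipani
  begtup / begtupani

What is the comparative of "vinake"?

duvog and legtow both have last vowel 'o' yet inflect differently (duasvog, kalegtow), so the last vowel is not what conditions the rule; the final letter is.
"vinake" ends in -e. The one such stem in the data (vazsatwe → vazsatweob) adds -ob, so the same rule applies.
So vinake → vinakeob.

vinakeob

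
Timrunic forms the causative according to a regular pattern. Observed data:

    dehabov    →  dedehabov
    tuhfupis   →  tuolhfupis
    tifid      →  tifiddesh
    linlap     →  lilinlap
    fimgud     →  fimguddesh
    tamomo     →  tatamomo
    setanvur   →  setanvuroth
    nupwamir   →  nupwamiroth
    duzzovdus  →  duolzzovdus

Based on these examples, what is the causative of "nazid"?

tuhfupis and nupwamir both have last vowel 'i' yet inflect differently (tuolhfupis, nupwamiroth), so the last vowel is not what conditions the rule; the final letter is.
"nazid" ends in -d. The stems ending in -d (fimgud → fimguddesh, tifid → tifiddesh) double the final consonant and add -esh.
The other patterns: stems ending in -s insert -ol- after the first vowel; stems ending in -r add -oth; stems ending in -o, -p or -v repeat the first consonant+vowel as a prefix.
So nazid → naziddesh.

naziddesh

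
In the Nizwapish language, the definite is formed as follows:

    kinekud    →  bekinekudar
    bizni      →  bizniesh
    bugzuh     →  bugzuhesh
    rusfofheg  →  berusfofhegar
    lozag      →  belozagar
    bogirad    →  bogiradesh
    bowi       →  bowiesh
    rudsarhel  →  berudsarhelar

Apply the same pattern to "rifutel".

bogirad and kinekud both end in -d yet inflect differently (bogiradesh, bekinekudar), so the final letter is not what conditions the rule; the first letter is.
"rifutel" begins with r-. The stems beginning with r- (rudsarhel → berudsarhelar, rusfofheg → berusfofhegar) add be- … -ar around the stem.
The other pattern: stems beginning with b- add -esh.
So rifutel → berifutelar.

berifutelar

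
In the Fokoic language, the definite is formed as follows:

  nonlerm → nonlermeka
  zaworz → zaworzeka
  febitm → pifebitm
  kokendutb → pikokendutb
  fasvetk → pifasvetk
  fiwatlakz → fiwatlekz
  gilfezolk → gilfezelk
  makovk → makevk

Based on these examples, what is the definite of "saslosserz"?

saslosserzeka

nonlerm and febitm both end in -m yet inflect differently (nonlermeka, pifebitm), so the final letter is not what conditions the rule; the second-to-last letter is.
"saslosserz" has second-to-last letter 'r'. The stems whose second-to-last letter is 'r' (nonlerm → nonlermeka, zaworz → zaworzeka) add -eka.
So saslosserz → saslosserzeka.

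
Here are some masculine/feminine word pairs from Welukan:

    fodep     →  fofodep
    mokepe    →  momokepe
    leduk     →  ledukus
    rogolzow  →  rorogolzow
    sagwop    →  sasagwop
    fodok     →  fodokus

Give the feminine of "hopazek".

fodok and sagwop both have last vowel 'o' yet inflect differently (fodokus, sasagwop), so the last vowel is not what conditions the rule; the final letter is.
"hopazek" ends in -k. The stems ending in -k (fodok → fodokus, leduk → ledukus) add -us.
So hopazek → hopazekus.

hopazekus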